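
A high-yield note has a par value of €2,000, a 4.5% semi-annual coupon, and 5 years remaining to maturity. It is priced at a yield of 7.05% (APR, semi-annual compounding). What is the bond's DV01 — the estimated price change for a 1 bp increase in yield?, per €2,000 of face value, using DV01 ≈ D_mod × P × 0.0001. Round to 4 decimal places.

Periodic yield y = 0.03525.
  t   CF        PV=CF/(1+0.03525)^t    t·PV
  1        45.00        43.4678        43.4678
  2        45.00        41.9877        83.9754
  3        45.00        40.5580       121.6741
  4        45.00        39.1770       156.7081
  5        45.00        37.8431       189.2153
  6        45.00        36.5545       219.3271
  7        45.00        35.3098       247.1689
  8        45.00        34.1076       272.8604
  9        45.00        32.9462       296.5158
  10    2,045.00     1,446.2418    14,462.4184
  Σ                  1,788.1935    16,093.3314
P = 1,788.1935; D_Mac = 8.99977 half-year periods = 4.49989 yrs; D_mod = 4.34667 yrs.
DV01 ≈ 4.34667 × 1,788.1935 × 0.0001 = 0.777268.

€0.7773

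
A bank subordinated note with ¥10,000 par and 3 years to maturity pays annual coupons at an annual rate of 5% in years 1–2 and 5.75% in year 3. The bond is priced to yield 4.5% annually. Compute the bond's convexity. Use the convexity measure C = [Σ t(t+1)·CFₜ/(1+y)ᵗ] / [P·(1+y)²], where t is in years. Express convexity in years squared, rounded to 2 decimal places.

With y = 0.045:
  t   CF        PV=CF/(1+0.045)^t    t·PV        t(t+1)·PV
  1       500.00       478.4689       478.4689         956.9378
  2       500.00       457.8650       915.7300       2,747.1899
  3    10,575.00     9,266.8366    27,800.5098     111,202.0391
  Σ                 10,203.1705    29,194.7086     114,906.1667
P = 10,203.1705.
Convexity = Σ t(t+1)·PV / [P·(1+y)²] = 114,906.1667 / (10,203.1705 × 1.092025) = 10.31278.

10.31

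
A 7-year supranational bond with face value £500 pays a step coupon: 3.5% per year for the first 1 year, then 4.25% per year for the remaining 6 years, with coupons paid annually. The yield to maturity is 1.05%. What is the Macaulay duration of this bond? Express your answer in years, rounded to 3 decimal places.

Periodic yield y = 0.0105. Discount each cash flow and weight by its year:
  t   CF        PV=CF/(1+0.0105)^t    t·PV
  1        17.50        17.3182        17.3182
  2        21.25        20.8107        41.6214
  3        21.25        20.5944        61.7833
  4        21.25        20.3804        81.5218
  5        21.25        20.1687       100.8434
  6        21.25        19.9591       119.7546
  7       521.25       484.4978     3,391.4849
  Σ                    603.7293     3,814.3275
Price P = Σ PV = 603.7293.
Macaulay duration = Σ(t·PV) / P = 3,814.3275 / 603.7293 = 6.31794 years.

6.318 years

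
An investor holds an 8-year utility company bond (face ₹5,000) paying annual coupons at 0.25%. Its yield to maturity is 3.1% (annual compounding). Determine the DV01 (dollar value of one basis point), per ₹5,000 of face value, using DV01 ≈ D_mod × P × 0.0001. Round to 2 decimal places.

₹3.08

Periodic yield y = 0.031.
  t   CF        PV=CF/(1+0.031)^t    t·PV
  1        12.50        12.1242        12.1242
  2        12.50        11.7596        23.5192
  3        12.50        11.4060        34.2181
  4        12.50        11.0631        44.2522
  5        12.50        10.7304        53.6521
  6        12.50        10.4078        62.4467
  7        12.50        10.0948        70.6639
  8     5,012.50     3,926.3143    31,410.5145
  Σ                  4,003.9002    31,711.3908
P = 4,003.9002; D_Mac = 7.92013 yrs; D_mod = 7.68198 yrs.
DV01 ≈ 7.68198 × 4,003.9002 × 0.0001 = 3.075790.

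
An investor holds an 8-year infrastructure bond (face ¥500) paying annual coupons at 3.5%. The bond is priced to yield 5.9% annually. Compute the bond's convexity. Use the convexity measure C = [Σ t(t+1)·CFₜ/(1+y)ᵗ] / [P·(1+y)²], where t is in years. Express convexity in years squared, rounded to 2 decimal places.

With y = 0.059:
  t   CF        PV=CF/(1+0.059)^t    t·PV        t(t+1)·PV
  1        17.50        16.5250        16.5250          33.0500
  2        17.50        15.6044        31.2087          93.6262
  3        17.50        14.7350        44.2050         176.8200
  4        17.50        13.9141        55.6563         278.2814
  5        17.50        13.1389        65.6944         394.1663
  6        17.50        12.4069        74.4412         521.0886
  7        17.50        11.7156        82.0095         656.0763
  8       517.50       327.1468     2,617.1744      23,554.5694
  Σ                    425.1867     2,986.9146      25,707.6783
P = 425.1867.
Convexity = Σ t(t+1)·PV / [P·(1+y)²] = 25,707.6783 / (425.1867 × 1.121481) = 53.91273.

53.91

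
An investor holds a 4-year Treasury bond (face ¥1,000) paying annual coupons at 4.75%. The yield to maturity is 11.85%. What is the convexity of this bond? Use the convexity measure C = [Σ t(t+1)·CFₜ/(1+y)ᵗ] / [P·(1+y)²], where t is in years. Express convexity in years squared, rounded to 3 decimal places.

With y = 0.1185:
  t   CF        PV=CF/(1+0.1185)^t    t·PV        t(t+1)·PV
  1        47.50        42.4676        42.4676          84.9352
  2        47.50        37.9683        75.9367         227.8101
  3        47.50        33.9458       101.8373         407.3492
  4     1,047.50       669.2834     2,677.1338      13,385.6688
  Σ                    783.6651     2,897.3753      14,105.7632
P = 783.6651.
Convexity = Σ t(t+1)·PV / [P·(1+y)²] = 14,105.7632 / (783.6651 × 1.251042) = 14.38779.

14.388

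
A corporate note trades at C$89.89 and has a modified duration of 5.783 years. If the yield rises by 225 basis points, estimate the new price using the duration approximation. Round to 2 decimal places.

C$78.19

Duration approximation: ΔP/P ≈ -D_mod · Δy = -5.783 × (+0.0225) = -0.1301175.
New price ≈ 89.89 × (1 - 0.1301175) = 78.193737925.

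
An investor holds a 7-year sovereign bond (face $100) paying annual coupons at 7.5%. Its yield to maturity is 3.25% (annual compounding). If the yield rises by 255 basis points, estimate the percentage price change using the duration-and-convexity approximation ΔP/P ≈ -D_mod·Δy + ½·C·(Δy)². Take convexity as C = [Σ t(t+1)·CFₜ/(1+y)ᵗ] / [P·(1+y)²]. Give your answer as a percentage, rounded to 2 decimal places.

With y = 0.0325:
  t   CF        PV=CF/(1+0.0325)^t    t·PV        t(t+1)·PV
  1         7.50         7.2639         7.2639          14.5278
  2         7.50         7.0353        14.0706          42.2117
  3         7.50         6.8138        20.4415          81.7659
  4         7.50         6.5993        26.3974         131.9870
  5         7.50         6.3916        31.9581         191.7486
  6         7.50         6.1904        37.1426         259.9981
  7       107.50        85.9366       601.5560       4,812.4482
  Σ                    126.2310       738.8301       5,534.6873
P = 126.2310; D_Mac = 5.85300 yrs; D_mod = 5.66877 yrs; C = 41.12889.
Duration effect: -5.66877 × (+0.0255) = -0.144554
Convexity effect: 0.5 × 41.12889 × (0.0255)² = +0.0133720
ΔP/P ≈ -0.144554 + 0.0133720 = -0.131181 = -13.1181%.

-13.12%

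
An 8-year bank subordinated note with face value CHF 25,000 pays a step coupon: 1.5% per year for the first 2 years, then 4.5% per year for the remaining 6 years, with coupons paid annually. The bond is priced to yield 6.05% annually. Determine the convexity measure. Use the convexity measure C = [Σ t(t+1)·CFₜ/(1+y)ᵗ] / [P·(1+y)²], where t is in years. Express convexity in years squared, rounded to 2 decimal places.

54.78

With y = 0.0605:
  t   CF        PV=CF/(1+0.0605)^t    t·PV        t(t+1)·PV
  1       375.00       353.6068       353.6068         707.2136
  2       375.00       333.4340       666.8681       2,000.6042
  3     1,125.00       943.2363     2,829.7089      11,318.8355
  4     1,125.00       889.4260     3,557.7041      17,788.5204
  5     1,125.00       838.6855     4,193.4277      25,160.5664
  6     1,125.00       790.8397     4,745.0384      33,215.2691
  7     1,125.00       745.7235     5,220.0643      41,760.5144
  8    26,125.00    16,329.4259   130,635.4072   1,175,718.6647
  Σ                 21,224.3778   152,201.8255   1,307,670.1883
P = 21,224.3778.
Convexity = Σ t(t+1)·PV / [P·(1+y)²] = 1,307,670.1883 / (21,224.3778 × 1.124660) = 54.78251.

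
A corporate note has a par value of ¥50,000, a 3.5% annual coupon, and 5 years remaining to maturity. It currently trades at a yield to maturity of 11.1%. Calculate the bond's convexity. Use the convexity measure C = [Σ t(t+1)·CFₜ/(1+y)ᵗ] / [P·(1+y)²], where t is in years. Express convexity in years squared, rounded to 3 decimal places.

21.770

With y = 0.111:
  t   CF        PV=CF/(1+0.111)^t    t·PV        t(t+1)·PV
  1     1,750.00     1,575.1575     1,575.1575       3,150.3150
  2     1,750.00     1,417.7835     2,835.5671       8,506.7013
  3     1,750.00     1,276.1328     3,828.3984      15,313.5936
  4     1,750.00     1,148.6344     4,594.5375      22,972.6877
  5    51,750.00    30,573.1410   152,865.7051     917,194.2304
  Σ                 35,990.8493   165,699.3656     967,137.5280
P = 35,990.8493.
Convexity = Σ t(t+1)·PV / [P·(1+y)²] = 967,137.5280 / (35,990.8493 × 1.234321) = 21.77048.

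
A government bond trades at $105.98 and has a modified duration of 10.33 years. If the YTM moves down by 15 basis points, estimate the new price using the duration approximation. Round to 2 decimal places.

$107.62

Duration approximation: ΔP/P ≈ -D_mod · Δy = -10.33 × (-0.0015) = +0.015495.
New price ≈ 105.98 × (1 + 0.015495) = 107.6221601.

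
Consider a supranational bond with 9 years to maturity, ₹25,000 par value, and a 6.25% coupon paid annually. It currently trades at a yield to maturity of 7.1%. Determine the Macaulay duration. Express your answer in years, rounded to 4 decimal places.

Periodic yield y = 0.071. Discount each cash flow and weight by its year:
  t   CF        PV=CF/(1+0.071)^t    t·PV
  1     1,562.50     1,458.9169     1,458.9169
  2     1,562.50     1,362.2007     2,724.4013
  3     1,562.50     1,271.8960     3,815.6881
  4     1,562.50     1,187.5780     4,750.3120
  5     1,562.50     1,108.8497     5,544.2484
  6     1,562.50     1,035.3405     6,212.0430
  7     1,562.50       966.7045     6,766.9313
  8     1,562.50       902.6186     7,220.9485
  9    26,562.50    14,327.2787   128,945.5086
  Σ                 23,621.3835   167,438.9980
Price P = Σ PV = 23,621.3835.
Macaulay duration = Σ(t·PV) / P = 167,438.9980 / 23,621.3835 = 7.08845 years.

7.0885 years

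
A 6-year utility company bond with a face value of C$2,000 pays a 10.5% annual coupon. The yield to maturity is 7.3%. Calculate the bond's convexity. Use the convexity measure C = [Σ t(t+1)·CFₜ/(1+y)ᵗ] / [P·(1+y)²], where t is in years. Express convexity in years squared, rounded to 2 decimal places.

With y = 0.073:
  t   CF        PV=CF/(1+0.073)^t    t·PV        t(t+1)·PV
  1       210.00       195.7130       195.7130         391.4259
  2       210.00       182.3979       364.7958       1,094.3874
  3       210.00       169.9887       509.9662       2,039.8648
  4       210.00       158.4238       633.6952       3,168.4759
  5       210.00       147.6457       738.2283       4,429.3698
  6     2,210.00     1,448.0846     8,688.5077      60,819.5542
  Σ                  2,302.2537    11,130.9062      71,943.0779
P = 2,302.2537.
Convexity = Σ t(t+1)·PV / [P·(1+y)²] = 71,943.0779 / (2,302.2537 × 1.151329) = 27.14166.

27.14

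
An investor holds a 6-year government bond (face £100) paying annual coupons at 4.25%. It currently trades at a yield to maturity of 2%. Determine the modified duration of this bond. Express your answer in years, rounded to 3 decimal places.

Periodic yield y = 0.02. First find Macaulay duration:
  t   CF        PV=CF/(1+0.02)^t    t·PV
  1         4.25         4.1667         4.1667
  2         4.25         4.0850         8.1699
  3         4.25         4.0049        12.0146
  4         4.25         3.9263        15.7054
  5         4.25         3.8494        19.2468
  6       104.25        92.5710       555.4261
  Σ                    112.6032       614.7295
P = 112.6032; Macaulay duration = 614.7295 / 112.6032 = 5.45925 years.
Modified duration = D_Mac / (1 + y) = 5.45925 / 1.02 = 5.35221 years.

5.352 years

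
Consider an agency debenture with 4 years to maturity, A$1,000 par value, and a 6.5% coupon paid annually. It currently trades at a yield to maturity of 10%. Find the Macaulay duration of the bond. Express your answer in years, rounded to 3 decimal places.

3.625 years

Periodic yield y = 0.1. Discount each cash flow and weight by its year:
  t   CF        PV=CF/(1+0.1)^t    t·PV
  1        65.00        59.0909        59.0909
  2        65.00        53.7190       107.4380
  3        65.00        48.8355       146.5064
  4     1,065.00       727.4093     2,909.6373
  Σ                    889.0547     3,222.6726
Price P = Σ PV = 889.0547.
Macaulay duration = Σ(t·PV) / P = 3,222.6726 / 889.0547 = 3.62483 years.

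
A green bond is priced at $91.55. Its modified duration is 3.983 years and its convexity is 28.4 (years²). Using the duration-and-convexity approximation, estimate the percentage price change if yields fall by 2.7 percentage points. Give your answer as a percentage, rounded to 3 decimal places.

Duration effect: -D_mod·Δy = -3.983 × (-0.027) = +0.107541
Convexity effect: ½·C·(Δy)² = 0.5 × 28.4 × (-0.027)² = +0.0103518
ΔP/P ≈ +0.107541 + 0.0103518 = +0.1178928
= +11.78928%.

+11.789%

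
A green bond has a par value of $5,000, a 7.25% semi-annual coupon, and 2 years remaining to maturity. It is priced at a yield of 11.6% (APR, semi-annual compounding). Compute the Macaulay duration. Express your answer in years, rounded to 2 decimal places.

1.89 years

Periodic yield y = 0.058. Discount each cash flow and weight by its period:
  t   CF        PV=CF/(1+0.058)^t    t·PV
  1       181.25       171.3138       171.3138
  2       181.25       161.9223       323.8446
  3       181.25       153.0457       459.1370
  4     5,181.25     4,135.1558    16,540.6232
  Σ                  4,621.4376    17,494.9186
Price P = Σ PV = 4,621.4376.
Macaulay duration = Σ(t·PV) / P = 17,494.9186 / 4,621.4376 = 3.78560 half-year periods.
In years: 3.78560 / 2 = 1.89280 years.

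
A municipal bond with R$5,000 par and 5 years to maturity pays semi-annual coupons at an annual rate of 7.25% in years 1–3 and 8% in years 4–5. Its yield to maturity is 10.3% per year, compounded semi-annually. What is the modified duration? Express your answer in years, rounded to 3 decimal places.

4.020 years

Periodic yield y = 0.0515. First find Macaulay duration:
  t   CF        PV=CF/(1+0.0515)^t    t·PV
  1       181.25       172.3728       172.3728
  2       181.25       163.9304       327.8608
  3       181.25       155.9015       467.7044
  4       181.25       148.2658       593.0631
  5       181.25       141.0041       705.0203
  6       181.25       134.0980       804.5881
  7       200.00       140.7230       985.0609
  8       200.00       133.8307     1,070.6457
  9       200.00       127.2760     1,145.4840
  10    5,200.00     3,147.1002    31,471.0022
  Σ                  4,464.5024    37,742.8022
P = 4,464.5024; Macaulay duration = 37,742.8022 / 4,464.5024 = 8.45398 half-year periods = 4.22699 years.
Modified duration = D_Mac / (1 + y) = 4.22699 / 1.0515 = 4.01996 years.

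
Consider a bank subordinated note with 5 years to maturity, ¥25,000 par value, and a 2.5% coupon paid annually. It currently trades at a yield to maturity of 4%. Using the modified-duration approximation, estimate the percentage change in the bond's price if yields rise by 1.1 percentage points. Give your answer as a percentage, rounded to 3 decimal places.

-5.026%

Periodic yield y = 0.04. Modified duration first:
  t   CF        PV=CF/(1+0.04)^t    t·PV
  1       625.00       600.9615       600.9615
  2       625.00       577.8476     1,155.6953
  3       625.00       555.6227     1,666.8682
  4       625.00       534.2526     2,137.0105
  5    25,625.00    21,061.8821   105,309.4106
  Σ                 23,330.5666   110,869.9460
P = 23,330.5666; D_Mac = 4.75213 yrs; D_mod = 4.75213/(1+0.04) = 4.56936 yrs.
ΔP/P ≈ -D_mod · Δy = -4.56936 × (+0.011) = -0.050263 = -5.0263%.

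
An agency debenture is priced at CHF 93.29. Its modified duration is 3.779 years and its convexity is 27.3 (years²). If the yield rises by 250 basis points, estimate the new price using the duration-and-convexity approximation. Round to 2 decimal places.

CHF 85.27

Duration effect: -D_mod·Δy = -3.779 × (+0.025) = -0.094475
Convexity effect: ½·C·(Δy)² = 0.5 × 27.3 × (0.025)² = +0.00853125
ΔP/P ≈ -0.094475 + 0.00853125 = -0.08594375
New price ≈ 93.29 × (1 - 0.08594375) = 85.2723075625.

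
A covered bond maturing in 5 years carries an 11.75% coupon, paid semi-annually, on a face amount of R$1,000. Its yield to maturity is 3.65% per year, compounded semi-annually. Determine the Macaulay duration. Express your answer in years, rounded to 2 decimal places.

4.09 years

Periodic yield y = 0.01825. Discount each cash flow and weight by its period:
  t   CF        PV=CF/(1+0.01825)^t    t·PV
  1        58.75        57.6970        57.6970
  2        58.75        56.6629       113.3259
  3        58.75        55.6474       166.9421
  4        58.75        54.6500       218.6000
  5        58.75        53.6705       268.3526
  6        58.75        52.7086       316.2515
  7        58.75        51.7639       362.3473
  8        58.75        50.8361       406.6891
  9        58.75        49.9250       449.3250
  10    1,058.75       883.5868     8,835.8683
  Σ                  1,367.1483    11,195.3988
Price P = Σ PV = 1,367.1483.
Macaulay duration = Σ(t·PV) / P = 11,195.3988 / 1,367.1483 = 8.18887 half-year periods.
In years: 8.18887 / 2 = 4.09443 years.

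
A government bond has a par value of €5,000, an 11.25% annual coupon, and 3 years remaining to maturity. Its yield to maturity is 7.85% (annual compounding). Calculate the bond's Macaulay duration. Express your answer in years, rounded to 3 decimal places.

Periodic yield y = 0.0785. Discount each cash flow and weight by its year:
  t   CF        PV=CF/(1+0.0785)^t    t·PV
  1       562.50       521.5577       521.5577
  2       562.50       483.5955       967.1909
  3     5,562.50     4,434.1418    13,302.4253
  Σ                  5,439.2950    14,791.1740
Price P = Σ PV = 5,439.2950.
Macaulay duration = Σ(t·PV) / P = 14,791.1740 / 5,439.2950 = 2.71932 years.

2.719 years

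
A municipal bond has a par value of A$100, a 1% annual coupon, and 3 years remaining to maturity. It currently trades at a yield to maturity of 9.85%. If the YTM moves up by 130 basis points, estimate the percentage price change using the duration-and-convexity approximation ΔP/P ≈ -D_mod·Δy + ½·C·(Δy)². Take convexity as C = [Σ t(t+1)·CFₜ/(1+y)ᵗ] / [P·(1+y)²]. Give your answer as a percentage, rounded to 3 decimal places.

-3.427%

With y = 0.0985:
  t   CF        PV=CF/(1+0.0985)^t    t·PV        t(t+1)·PV
  1         1.00         0.9103         0.9103           1.8207
  2         1.00         0.8287         1.6574           4.9722
  3       101.00        76.1941       228.5822         914.3289
  Σ                     77.9331       231.1500         921.1218
P = 77.9331; D_Mac = 2.96600 yrs; D_mod = 2.70005 yrs; C = 9.79479.
Duration effect: -2.70005 × (+0.013) = -0.035101
Convexity effect: 0.5 × 9.79479 × (0.013)² = +0.0008277
ΔP/P ≈ -0.035101 + 0.0008277 = -0.034273 = -3.4273%.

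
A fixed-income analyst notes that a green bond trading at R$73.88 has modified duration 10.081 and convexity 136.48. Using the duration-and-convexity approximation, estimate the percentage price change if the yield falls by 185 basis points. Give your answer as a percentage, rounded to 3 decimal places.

+20.985%

Duration effect: -D_mod·Δy = -10.081 × (-0.0185) = +0.1864985
Convexity effect: ½·C·(Δy)² = 0.5 × 136.48 × (-0.0185)² = +0.02335514
ΔP/P ≈ +0.1864985 + 0.02335514 = +0.20985364
= +20.985364%.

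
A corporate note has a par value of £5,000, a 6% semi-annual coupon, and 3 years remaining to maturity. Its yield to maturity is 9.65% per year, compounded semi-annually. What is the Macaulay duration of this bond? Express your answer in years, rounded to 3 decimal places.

Periodic yield y = 0.04825. Discount each cash flow and weight by its period:
  t   CF        PV=CF/(1+0.04825)^t    t·PV
  1       150.00       143.0956       143.0956
  2       150.00       136.5091       273.0181
  3       150.00       130.2257       390.6771
  4       150.00       124.2315       496.9261
  5       150.00       118.5132       592.5662
  6     5,150.00     3,881.6646    23,289.9874
  Σ                  4,534.2397    25,186.2705
Price P = Σ PV = 4,534.2397.
Macaulay duration = Σ(t·PV) / P = 25,186.2705 / 4,534.2397 = 5.55468 half-year periods.
In years: 5.55468 / 2 = 2.77734 years.

2.777 years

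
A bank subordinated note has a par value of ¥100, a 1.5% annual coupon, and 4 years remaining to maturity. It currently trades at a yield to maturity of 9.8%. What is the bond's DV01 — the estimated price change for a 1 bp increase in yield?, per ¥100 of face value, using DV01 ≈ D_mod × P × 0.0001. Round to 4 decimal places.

Periodic yield y = 0.098.
  t   CF        PV=CF/(1+0.098)^t    t·PV
  1         1.50         1.3661         1.3661
  2         1.50         1.2442         2.4884
  3         1.50         1.1331         3.3994
  4       101.50        69.8324       279.3294
  Σ                     73.5758       286.5833
P = 73.5758; D_Mac = 3.89508 yrs; D_mod = 3.54743 yrs.
DV01 ≈ 3.54743 × 73.5758 × 0.0001 = 0.026100.

¥0.0261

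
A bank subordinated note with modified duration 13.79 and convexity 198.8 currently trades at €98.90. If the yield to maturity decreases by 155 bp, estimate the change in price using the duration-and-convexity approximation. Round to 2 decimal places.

Duration effect: -D_mod·Δy = -13.79 × (-0.0155) = +0.213745
Convexity effect: ½·C·(Δy)² = 0.5 × 198.8 × (-0.0155)² = +0.02388085
ΔP/P ≈ +0.213745 + 0.02388085 = +0.23762585
ΔP ≈ 98.90 × (+0.23762585) = +23.501196565.

+€23.50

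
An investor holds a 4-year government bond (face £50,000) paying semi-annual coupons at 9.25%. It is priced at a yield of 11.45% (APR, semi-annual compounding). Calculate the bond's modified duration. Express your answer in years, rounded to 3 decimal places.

Periodic yield y = 0.05725. First find Macaulay duration:
  t   CF        PV=CF/(1+0.05725)^t    t·PV
  1     2,312.50     2,187.2783     2,187.2783
  2     2,312.50     2,068.8374     4,137.6748
  3     2,312.50     1,956.8100     5,870.4300
  4     2,312.50     1,850.8489     7,403.3956
  5     2,312.50     1,750.6256     8,753.1279
  6     2,312.50     1,655.8294     9,934.9762
  7     2,312.50     1,566.1663    10,963.1643
  8    52,312.50    33,510.7328   268,085.8623
  Σ                 46,547.1287   317,335.9095
P = 46,547.1287; Macaulay duration = 317,335.9095 / 46,547.1287 = 6.81752 half-year periods = 3.40876 years.
Modified duration = D_Mac / (1 + y) = 3.40876 / 1.05725 = 3.22418 years.

3.224 years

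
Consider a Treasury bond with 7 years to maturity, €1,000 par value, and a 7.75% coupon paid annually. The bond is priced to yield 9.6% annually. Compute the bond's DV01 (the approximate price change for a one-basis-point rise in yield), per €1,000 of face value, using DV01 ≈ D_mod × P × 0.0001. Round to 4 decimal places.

€0.4630

Periodic yield y = 0.096.
  t   CF        PV=CF/(1+0.096)^t    t·PV
  1        77.50        70.7117        70.7117
  2        77.50        64.5180       129.0359
  3        77.50        58.8667       176.6002
  4        77.50        53.7105       214.8421
  5        77.50        49.0060       245.0298
  6        77.50        44.7135       268.2808
  7     1,077.50       567.2094     3,970.4656
  Σ                    908.7357     5,074.9662
P = 908.7357; D_Mac = 5.58464 yrs; D_mod = 5.09548 yrs.
DV01 ≈ 5.09548 × 908.7357 × 0.0001 = 0.463044.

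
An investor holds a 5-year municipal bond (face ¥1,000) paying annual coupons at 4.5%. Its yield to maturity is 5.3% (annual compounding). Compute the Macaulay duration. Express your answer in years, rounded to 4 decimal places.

4.5792 years

Periodic yield y = 0.053. Discount each cash flow and weight by its year:
  t   CF        PV=CF/(1+0.053)^t    t·PV
  1        45.00        42.7350        42.7350
  2        45.00        40.5841        81.1682
  3        45.00        38.5414       115.6242
  4        45.00        36.6015       146.4060
  5     1,045.00       807.1875     4,035.9376
  Σ                    965.6495     4,421.8710
Price P = Σ PV = 965.6495.
Macaulay duration = Σ(t·PV) / P = 4,421.8710 / 965.6495 = 4.57917 years.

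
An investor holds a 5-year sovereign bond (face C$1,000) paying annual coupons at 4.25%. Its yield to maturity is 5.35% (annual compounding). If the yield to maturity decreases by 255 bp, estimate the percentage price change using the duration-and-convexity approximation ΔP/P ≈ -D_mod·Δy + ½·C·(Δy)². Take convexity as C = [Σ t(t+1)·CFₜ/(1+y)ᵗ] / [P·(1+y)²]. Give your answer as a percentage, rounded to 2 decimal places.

With y = 0.0535:
  t   CF        PV=CF/(1+0.0535)^t    t·PV        t(t+1)·PV
  1        42.50        40.3417        40.3417          80.6834
  2        42.50        38.2930        76.5861         229.7582
  3        42.50        36.3484       109.0452         436.1808
  4        42.50        34.5025       138.0101         690.0503
  5     1,042.50       803.3473     4,016.7367      24,100.4204
  Σ                    952.8330     4,380.7198      25,537.0932
P = 952.8330; D_Mac = 4.59757 yrs; D_mod = 4.36409 yrs; C = 24.14825.
Duration effect: -4.36409 × (-0.0255) = +0.111284
Convexity effect: 0.5 × 24.14825 × (-0.0255)² = +0.0078512
ΔP/P ≈ +0.111284 + 0.0078512 = +0.119136 = +11.9136%.

+11.91%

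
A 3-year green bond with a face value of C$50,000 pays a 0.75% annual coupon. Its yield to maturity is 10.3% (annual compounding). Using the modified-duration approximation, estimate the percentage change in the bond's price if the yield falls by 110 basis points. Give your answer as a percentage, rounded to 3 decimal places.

Periodic yield y = 0.103. Modified duration first:
  t   CF        PV=CF/(1+0.103)^t    t·PV
  1       375.00       339.9819       339.9819
  2       375.00       308.2338       616.4676
  3    50,375.00    37,539.5033   112,618.5099
  Σ                 38,187.7189   113,574.9593
P = 38,187.7189; D_Mac = 2.97412 yrs; D_mod = 2.97412/(1+0.103) = 2.69639 yrs.
ΔP/P ≈ -D_mod · Δy = -2.69639 × (-0.011) = +0.029660 = +2.9660%.

+2.966%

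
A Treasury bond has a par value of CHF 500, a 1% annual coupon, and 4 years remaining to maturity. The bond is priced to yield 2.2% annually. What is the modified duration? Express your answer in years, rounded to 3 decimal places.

Periodic yield y = 0.022. First find Macaulay duration:
  t   CF        PV=CF/(1+0.022)^t    t·PV
  1         5.00         4.8924         4.8924
  2         5.00         4.7871         9.5741
  3         5.00         4.6840        14.0520
  4       505.00       462.9007     1,851.6026
  Σ                    477.2641     1,880.1211
P = 477.2641; Macaulay duration = 1,880.1211 / 477.2641 = 3.93937 years.
Modified duration = D_Mac / (1 + y) = 3.93937 / 1.022 = 3.85457 years.

3.855 years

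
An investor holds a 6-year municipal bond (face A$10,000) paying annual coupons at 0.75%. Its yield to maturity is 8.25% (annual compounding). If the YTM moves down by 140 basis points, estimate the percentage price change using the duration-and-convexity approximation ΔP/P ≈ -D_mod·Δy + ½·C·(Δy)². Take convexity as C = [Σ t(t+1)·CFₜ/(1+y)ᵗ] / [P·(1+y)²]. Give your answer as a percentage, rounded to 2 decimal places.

+7.91%

With y = 0.0825:
  t   CF        PV=CF/(1+0.0825)^t    t·PV        t(t+1)·PV
  1        75.00        69.2841        69.2841         138.5681
  2        75.00        64.0038       128.0075         384.0225
  3        75.00        59.1259       177.3776         709.5104
  4        75.00        54.6197       218.4790       1,092.3948
  5        75.00        50.4570       252.2852       1,513.7111
  6    10,075.00     6,261.4890    37,568.9342     262,982.5396
  Σ                  6,558.9795    38,414.3676     266,820.7467
P = 6,558.9795; D_Mac = 5.85676 yrs; D_mod = 5.41040 yrs; C = 34.71583.
Duration effect: -5.41040 × (-0.014) = +0.075746
Convexity effect: 0.5 × 34.71583 × (-0.014)² = +0.0034022
ΔP/P ≈ +0.075746 + 0.0034022 = +0.079148 = +7.9148%.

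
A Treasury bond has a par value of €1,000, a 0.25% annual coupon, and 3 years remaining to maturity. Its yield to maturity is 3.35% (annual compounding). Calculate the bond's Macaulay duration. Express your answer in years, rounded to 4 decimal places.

2.9921 years

Periodic yield y = 0.0335. Discount each cash flow and weight by its year:
  t   CF        PV=CF/(1+0.0335)^t    t·PV
  1         2.50         2.4190         2.4190
  2         2.50         2.3406         4.6811
  3     1,002.50       908.1403     2,724.4208
  Σ                    912.8998     2,731.5209
Price P = Σ PV = 912.8998.
Macaulay duration = Σ(t·PV) / P = 2,731.5209 / 912.8998 = 2.99214 years.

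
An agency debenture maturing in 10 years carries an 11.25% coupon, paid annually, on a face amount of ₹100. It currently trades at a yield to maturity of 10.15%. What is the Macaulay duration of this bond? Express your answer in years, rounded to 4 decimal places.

6.5983 years

Periodic yield y = 0.1015. Discount each cash flow and weight by its year:
  t   CF        PV=CF/(1+0.1015)^t    t·PV
  1        11.25        10.2133        10.2133
  2        11.25         9.2722        18.5444
  3        11.25         8.4178        25.2534
  4        11.25         7.6421        30.5685
  5        11.25         6.9379        34.6897
  6        11.25         6.2986        37.7917
  7        11.25         5.7182        40.0276
  8        11.25         5.1913        41.5304
  9        11.25         4.7129        42.4165
  10      111.25        42.3112       423.1117
  Σ                    106.7157       704.1472
Price P = Σ PV = 106.7157.
Macaulay duration = Σ(t·PV) / P = 704.1472 / 106.7157 = 6.59835 years.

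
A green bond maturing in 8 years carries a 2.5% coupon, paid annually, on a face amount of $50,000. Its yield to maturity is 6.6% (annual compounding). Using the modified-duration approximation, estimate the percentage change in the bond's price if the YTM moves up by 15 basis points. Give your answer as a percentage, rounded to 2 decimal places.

-1.02%

Periodic yield y = 0.066. Modified duration first:
  t   CF        PV=CF/(1+0.066)^t    t·PV
  1     1,250.00     1,172.6079     1,172.6079
  2     1,250.00     1,100.0074     2,200.0148
  3     1,250.00     1,031.9019     3,095.7056
  4     1,250.00       968.0130     3,872.0520
  5     1,250.00       908.0797     4,540.3987
  6     1,250.00       851.8572     5,111.1430
  7     1,250.00       799.1155     5,593.8088
  8    51,250.00    30,735.2134   245,881.7068
  Σ                 37,566.7960   271,467.4377
P = 37,566.7960; D_Mac = 7.22626 yrs; D_mod = 7.22626/(1+0.066) = 6.77886 yrs.
ΔP/P ≈ -D_mod · Δy = -6.77886 × (+0.0015) = -0.010168 = -1.0168%.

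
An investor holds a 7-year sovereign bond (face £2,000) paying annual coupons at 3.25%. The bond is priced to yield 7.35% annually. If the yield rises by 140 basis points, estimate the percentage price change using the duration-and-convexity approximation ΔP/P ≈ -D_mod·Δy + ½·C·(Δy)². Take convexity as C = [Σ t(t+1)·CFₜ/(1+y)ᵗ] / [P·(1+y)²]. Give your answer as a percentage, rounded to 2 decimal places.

With y = 0.0735:
  t   CF        PV=CF/(1+0.0735)^t    t·PV        t(t+1)·PV
  1        65.00        60.5496        60.5496         121.0992
  2        65.00        56.4039       112.8078         338.4235
  3        65.00        52.5421       157.6262         630.5049
  4        65.00        48.9446       195.7786         978.8929
  5        65.00        45.5935       227.9676       1,367.8056
  6        65.00        42.4718       254.8310       1,783.8172
  7     2,065.00     1,256.9144     8,798.4011      70,387.2085
  Σ                  1,563.4200     9,807.9619      75,607.7517
P = 1,563.4200; D_Mac = 6.27340 yrs; D_mod = 5.84388 yrs; C = 41.96493.
Duration effect: -5.84388 × (+0.014) = -0.081814
Convexity effect: 0.5 × 41.96493 × (0.014)² = +0.0041126
ΔP/P ≈ -0.081814 + 0.0041126 = -0.077702 = -7.7702%.

-7.77%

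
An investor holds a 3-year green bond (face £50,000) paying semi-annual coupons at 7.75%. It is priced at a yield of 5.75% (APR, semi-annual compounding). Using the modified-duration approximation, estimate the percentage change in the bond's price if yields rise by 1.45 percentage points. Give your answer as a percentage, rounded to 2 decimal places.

Periodic yield y = 0.02875. Modified duration first:
  t   CF        PV=CF/(1+0.02875)^t    t·PV
  1     1,937.50     1,883.3536     1,883.3536
  2     1,937.50     1,830.7204     3,661.4407
  3     1,937.50     1,779.5581     5,338.6742
  4     1,937.50     1,729.8256     6,919.3024
  5     1,937.50     1,681.4830     8,407.4148
  6    51,937.50    43,814.9128   262,889.4769
  Σ                 52,719.8534   289,099.6626
P = 52,719.8534; D_Mac = 5.48370 half-year periods = 2.74185 yrs; D_mod = 2.74185/(1+0.02875) = 2.66522 yrs.
ΔP/P ≈ -D_mod · Δy = -2.66522 × (+0.0145) = -0.038646 = -3.8646%.

-3.86%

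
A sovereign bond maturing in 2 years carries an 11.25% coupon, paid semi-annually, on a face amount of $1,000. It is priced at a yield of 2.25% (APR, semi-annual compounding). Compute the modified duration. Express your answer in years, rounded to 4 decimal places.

1.8384 years

Periodic yield y = 0.01125. First find Macaulay duration:
  t   CF        PV=CF/(1+0.01125)^t    t·PV
  1        56.25        55.6242        55.6242
  2        56.25        55.0054       110.0108
  3        56.25        54.3935       163.1805
  4     1,056.25     1,010.0261     4,040.1043
  Σ                  1,175.0492     4,368.9198
P = 1,175.0492; Macaulay duration = 4,368.9198 / 1,175.0492 = 3.71807 half-year periods = 1.85904 years.
Modified duration = D_Mac / (1 + y) = 1.85904 / 1.01125 = 1.83836 years.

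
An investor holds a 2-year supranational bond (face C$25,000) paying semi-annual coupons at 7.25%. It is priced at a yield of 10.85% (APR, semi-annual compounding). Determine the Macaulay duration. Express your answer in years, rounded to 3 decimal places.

1.894 years

Periodic yield y = 0.05425. Discount each cash flow and weight by its period:
  t   CF        PV=CF/(1+0.05425)^t    t·PV
  1       906.25       859.6158       859.6158
  2       906.25       815.3814     1,630.7628
  3       906.25       773.4232     2,320.2696
  4    25,906.25    20,971.5299    83,886.1195
  Σ                 23,419.9503    88,696.7677
Price P = Σ PV = 23,419.9503.
Macaulay duration = Σ(t·PV) / P = 88,696.7677 / 23,419.9503 = 3.78723 half-year periods.
In years: 3.78723 / 2 = 1.89362 years.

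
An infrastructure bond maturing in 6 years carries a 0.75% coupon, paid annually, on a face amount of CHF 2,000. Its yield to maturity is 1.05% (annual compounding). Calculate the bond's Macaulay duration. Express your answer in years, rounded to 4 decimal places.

Periodic yield y = 0.0105. Discount each cash flow and weight by its year:
  t   CF        PV=CF/(1+0.0105)^t    t·PV
  1        15.00        14.8441        14.8441
  2        15.00        14.6899        29.3798
  3        15.00        14.5373        43.6118
  4        15.00        14.3862        57.5448
  5        15.00        14.2367        71.1836
  6     2,015.00     1,892.5926    11,355.5557
  Σ                  1,965.2868    11,572.1198
Price P = Σ PV = 1,965.2868.
Macaulay duration = Σ(t·PV) / P = 11,572.1198 / 1,965.2868 = 5.88826 years.

5.8883 years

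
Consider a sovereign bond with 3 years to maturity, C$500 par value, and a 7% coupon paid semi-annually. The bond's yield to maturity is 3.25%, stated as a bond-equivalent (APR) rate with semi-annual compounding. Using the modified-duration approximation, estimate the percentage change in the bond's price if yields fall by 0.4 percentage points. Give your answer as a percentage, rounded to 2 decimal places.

Periodic yield y = 0.01625. Modified duration first:
  t   CF        PV=CF/(1+0.01625)^t    t·PV
  1        17.50        17.2202        17.2202
  2        17.50        16.9448        33.8896
  3        17.50        16.6739        50.0216
  4        17.50        16.4073        65.6290
  5        17.50        16.1449        80.7245
  6       517.50       469.7935     2,818.7610
  Σ                    553.1845     3,066.2459
P = 553.1845; D_Mac = 5.54290 half-year periods = 2.77145 yrs; D_mod = 2.77145/(1+0.01625) = 2.72713 yrs.
ΔP/P ≈ -D_mod · Δy = -2.72713 × (-0.004) = +0.010909 = +1.0909%.

+1.09%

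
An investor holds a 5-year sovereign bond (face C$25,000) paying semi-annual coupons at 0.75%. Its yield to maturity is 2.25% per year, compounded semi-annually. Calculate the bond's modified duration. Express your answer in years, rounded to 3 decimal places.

Periodic yield y = 0.01125. First find Macaulay duration:
  t   CF        PV=CF/(1+0.01125)^t    t·PV
  1        93.75        92.7070        92.7070
  2        93.75        91.6757       183.3514
  3        93.75        90.6558       271.9674
  4        93.75        89.6473       358.5891
  5        93.75        88.6500       443.2499
  6        93.75        87.6638       525.9825
  7        93.75        86.6885       606.8196
  8        93.75        85.7241       685.7929
  9        93.75        84.7704       762.9340
  10   25,093.75    22,437.7973   224,377.9732
  Σ                 23,235.9800   228,309.3671
P = 23,235.9800; Macaulay duration = 228,309.3671 / 23,235.9800 = 9.82568 half-year periods = 4.91284 years.
Modified duration = D_Mac / (1 + y) = 4.91284 / 1.01125 = 4.85819 years.

4.858 years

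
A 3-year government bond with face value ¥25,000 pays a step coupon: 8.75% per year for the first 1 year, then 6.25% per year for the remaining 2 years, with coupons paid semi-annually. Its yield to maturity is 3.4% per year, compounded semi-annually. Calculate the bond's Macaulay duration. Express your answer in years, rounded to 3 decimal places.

2.746 years

Periodic yield y = 0.017. Discount each cash flow and weight by its period:
  t   CF        PV=CF/(1+0.017)^t    t·PV
  1     1,093.75     1,075.4671     1,075.4671
  2     1,093.75     1,057.4897     2,114.9795
  3       781.25       742.7235     2,228.1705
  4       781.25       730.3083     2,921.2331
  5       781.25       718.1006     3,590.5028
  6    25,781.25    23,301.1981   139,807.1888
  Σ                 27,625.2873   151,737.5417
Price P = Σ PV = 27,625.2873.
Macaulay duration = Σ(t·PV) / P = 151,737.5417 / 27,625.2873 = 5.49270 half-year periods.
In years: 5.49270 / 2 = 2.74635 years.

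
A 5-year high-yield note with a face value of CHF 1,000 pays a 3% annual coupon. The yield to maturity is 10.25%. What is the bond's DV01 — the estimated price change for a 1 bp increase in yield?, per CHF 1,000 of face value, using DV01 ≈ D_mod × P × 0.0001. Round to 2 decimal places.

CHF 0.31

Periodic yield y = 0.1025.
  t   CF        PV=CF/(1+0.1025)^t    t·PV
  1        30.00        27.2109        27.2109
  2        30.00        24.6811        49.3621
  3        30.00        22.3865        67.1594
  4        30.00        20.3052        81.2207
  5     1,030.00       632.3307     3,161.6533
  Σ                    726.9143     3,386.6064
P = 726.9143; D_Mac = 4.65888 yrs; D_mod = 4.22574 yrs.
DV01 ≈ 4.22574 × 726.9143 × 0.0001 = 0.307175.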